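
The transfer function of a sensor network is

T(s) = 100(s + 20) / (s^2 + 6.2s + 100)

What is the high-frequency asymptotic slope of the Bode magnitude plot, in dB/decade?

-20 dB/decade

Each pole contributes −20 dB/decade at high frequency; each zero contributes +20 dB/decade.
Net: 1 zero(s) − 2 pole(s) → -20 dB/decade.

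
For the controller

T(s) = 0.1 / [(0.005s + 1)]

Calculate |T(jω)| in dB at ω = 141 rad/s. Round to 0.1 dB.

At ω = 141 rad/s:
pole (1 + j141·0.005) = 1 + j0.705 → |·| ≈ 1.2235, ∠ ≈ 35.18°
|T| = 0.1 · 1 / (1.2235) ≈ 0.081733
Gain = 20 log₁₀(0.081733) ≈ -21.75 dB

-21.8 dB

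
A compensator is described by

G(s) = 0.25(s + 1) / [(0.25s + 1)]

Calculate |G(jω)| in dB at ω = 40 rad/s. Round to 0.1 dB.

-0.0 dB

At ω = 40 rad/s:
zero (1 + j40·1) = 1 + j40 → |·| ≈ 40.012, ∠ ≈ 88.57°
pole (1 + j40·0.25) = 1 + j10 → |·| ≈ 10.05, ∠ ≈ 84.29°
|G| = 0.25 · 40.012 / (10.05) ≈ 0.99532
Gain = 20 log₁₀(0.99532) ≈ -0.04 dB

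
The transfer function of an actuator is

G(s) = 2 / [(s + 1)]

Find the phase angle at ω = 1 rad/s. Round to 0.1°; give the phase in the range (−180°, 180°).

At ω = 1 rad/s:
pole (1 + j1·1) = 1 + j1 → |·| ≈ 1.4142, ∠ ≈ 45.00°
∠G = (0°) − (45.00°) = -45.00°

-45.0°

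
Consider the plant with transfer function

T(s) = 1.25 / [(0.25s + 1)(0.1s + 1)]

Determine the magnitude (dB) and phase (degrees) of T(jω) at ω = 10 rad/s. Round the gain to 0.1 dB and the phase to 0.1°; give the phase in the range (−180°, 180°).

-9.7 dB, -113.2°

At ω = 10 rad/s:
pole (1 + j10·0.25) = 1 + j2.5 → |·| ≈ 2.6926, ∠ ≈ 68.20°
pole (1 + j10·0.1) = 1 + j1 → |·| ≈ 1.4142, ∠ ≈ 45.00°
|T| = 1.25 · 1 / (2.6926 · 1.4142) ≈ 0.32827
Gain = 20 log₁₀(0.32827) ≈ -9.68 dB
∠T = (0°) − (68.20° + 45.00°) = -113.20°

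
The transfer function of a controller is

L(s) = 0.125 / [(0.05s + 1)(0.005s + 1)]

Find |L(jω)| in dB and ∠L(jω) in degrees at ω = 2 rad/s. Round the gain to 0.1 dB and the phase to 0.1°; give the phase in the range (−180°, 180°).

-18.1 dB, -6.3°

At ω = 2 rad/s:
pole (1 + j2·0.05) = 1 + j0.1 → |·| ≈ 1.005, ∠ ≈ 5.71°
pole (1 + j2·0.005) = 1 + j0.01 → |·| ≈ 1, ∠ ≈ 0.57°
|L| = 0.125 · 1 / (1.005 · 1) ≈ 0.12438
Gain = 20 log₁₀(0.12438) ≈ -18.10 dB
∠L = (0°) − (5.71° + 0.57°) = -6.28°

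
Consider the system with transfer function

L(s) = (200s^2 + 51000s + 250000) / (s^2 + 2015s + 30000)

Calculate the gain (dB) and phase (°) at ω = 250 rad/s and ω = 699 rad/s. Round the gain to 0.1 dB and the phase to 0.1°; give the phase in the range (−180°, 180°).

Substitute s = j250:
Numerator: 200(j250)^2 + 51000(j250) + 250000 = -12250000 + j12750000
Denominator: (j250)^2 + 2015(j250) + 30000 = -32500 + j503750
|N| = √(12250000² + 12750000²) ≈ 1.7681e+07, ∠N ≈ 133.85°
|D| = √(32500² + 503750²) ≈ 5.048e+05, ∠D ≈ 93.69°
|L| = 1.7681e+07 / 5.048e+05 ≈ 35.026
Gain = 20 log₁₀(35.026) ≈ 30.89 dB
∠L = 133.85° − 93.69° = 40.16°

Substitute s = j699:
Numerator: 200(j699)^2 + 51000(j699) + 250000 = -97470200 + j35649000
Denominator: (j699)^2 + 2015(j699) + 30000 = -458601 + j1408485
|N| = √(97470200² + 35649000²) ≈ 1.0378e+08, ∠N ≈ 159.91°
|D| = √(458601² + 1408485²) ≈ 1.4813e+06, ∠D ≈ 108.04°
|L| = 1.0378e+08 / 1.4813e+06 ≈ 70.06
Gain = 20 log₁₀(70.06) ≈ 36.91 dB
∠L = 159.91° − 108.04° = 51.87°

ω = 250: 30.9 dB, 40.2°; ω = 699: 36.9 dB, 51.9°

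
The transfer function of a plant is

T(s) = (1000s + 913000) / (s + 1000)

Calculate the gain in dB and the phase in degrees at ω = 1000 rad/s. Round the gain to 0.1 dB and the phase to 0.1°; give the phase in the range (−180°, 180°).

Substitute s = j1000:
Numerator: 1000(j1000) + 913000 = 913000 + j1000000
Denominator: (j1000) + 1000 = 1000 + j1000
|N| = √(913000² + 1000000²) ≈ 1.3541e+06, ∠N ≈ 47.60°
|D| = √(1000² + 1000²) ≈ 1414.2, ∠D ≈ 45.00°
|T| = 1.3541e+06 / 1414.2 ≈ 957.5
Gain = 20 log₁₀(957.5) ≈ 59.62 dB
∠T = 47.60° − 45.00° = 2.60°

59.6 dB, 2.6°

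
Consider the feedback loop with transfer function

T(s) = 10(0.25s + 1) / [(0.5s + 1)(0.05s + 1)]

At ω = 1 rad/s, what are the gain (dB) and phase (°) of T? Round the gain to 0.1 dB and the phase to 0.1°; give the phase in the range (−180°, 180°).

At ω = 1 rad/s:
zero (1 + j1·0.25) = 1 + j0.25 → |·| ≈ 1.0308, ∠ ≈ 14.04°
pole (1 + j1·0.5) = 1 + j0.5 → |·| ≈ 1.118, ∠ ≈ 26.57°
pole (1 + j1·0.05) = 1 + j0.05 → |·| ≈ 1.0012, ∠ ≈ 2.86°
|T| = 10 · 1.0308 / (1.118 · 1.0012) ≈ 9.209
Gain = 20 log₁₀(9.209) ≈ 19.28 dB
∠T = (14.04°) − (26.57° + 2.86°) = -15.39°

19.3 dB, -15.4°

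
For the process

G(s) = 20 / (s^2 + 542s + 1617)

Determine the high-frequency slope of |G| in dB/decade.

Each pole contributes −20 dB/decade at high frequency; each zero contributes +20 dB/decade.
Net: 0 zero(s) − 2 pole(s) → -40 dB/decade.

-40 dB/decade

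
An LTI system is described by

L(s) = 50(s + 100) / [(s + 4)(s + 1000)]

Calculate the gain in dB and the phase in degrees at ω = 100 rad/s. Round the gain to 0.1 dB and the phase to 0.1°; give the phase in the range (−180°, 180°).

At s = jω = j100:
zero (s+100): 100 + j100 → |·| = √(100²+100²) = √20000 ≈ 141.42, ∠ = arctan(100/100) ≈ 45.00°
pole (s+4): 4 + j100 → |·| = √(4²+100²) = √10016 ≈ 100.08, ∠ = arctan(100/4) ≈ 87.71°
pole (s+1000): 1000 + j100 → |·| = √(1000²+100²) = √1010000 ≈ 1005, ∠ = arctan(100/1000) ≈ 5.71°
|L| = 50 · 141.42 / 1.0058e+05 ≈ 0.070302
Gain = 20 log₁₀(0.070302) ≈ -23.06 dB
∠L = 45.00° − 93.42° = -48.42°

-23.1 dB, -48.4°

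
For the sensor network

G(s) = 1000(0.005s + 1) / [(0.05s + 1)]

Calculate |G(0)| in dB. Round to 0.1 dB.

60.0 dB

G(0) = 1000 · 1 / 1 = 1000
20 log₁₀(1000) ≈ 60.00 dB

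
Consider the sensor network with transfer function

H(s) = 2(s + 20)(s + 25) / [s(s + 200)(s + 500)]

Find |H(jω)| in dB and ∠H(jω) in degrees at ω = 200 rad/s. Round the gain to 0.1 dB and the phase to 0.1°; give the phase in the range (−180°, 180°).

At s = jω = j200:
zero (s+20): 20 + j200 → |·| = √(20²+200²) = √40400 ≈ 201, ∠ = arctan(200/20) ≈ 84.29°
zero (s+25): 25 + j200 → |·| = √(25²+200²) = √40625 ≈ 201.56, ∠ = arctan(200/25) ≈ 82.87°
pole (s+200): 200 + j200 → |·| = √(200²+200²) = √80000 ≈ 282.84, ∠ = arctan(200/200) ≈ 45.00°
pole (s+500): 500 + j200 → |·| = √(500²+200²) = √290000 ≈ 538.52, ∠ = arctan(200/500) ≈ 21.80°
pole at origin: |s| = 200, ∠ = 90.00° (in denominator)
|H| = 2 · 40514 / 3.0463e+07 ≈ 0.0026599
Gain = 20 log₁₀(0.0026599) ≈ -51.50 dB
∠H = 167.16° − 156.80° = 10.36°

-51.5 dB, 10.4°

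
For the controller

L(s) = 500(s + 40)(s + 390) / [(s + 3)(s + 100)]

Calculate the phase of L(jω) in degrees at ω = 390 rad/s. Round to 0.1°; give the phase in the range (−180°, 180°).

-36.0°

At s = jω = j390:
zero (s+40): 40 + j390 → |·| = √(40²+390²) = √153700 ≈ 392.05, ∠ = arctan(390/40) ≈ 84.14°
zero (s+390): 390 + j390 → |·| = √(390²+390²) = √304200 ≈ 551.54, ∠ = arctan(390/390) ≈ 45.00°
pole (s+3): 3 + j390 → |·| = √(3²+390²) = √152109 ≈ 390.01, ∠ = arctan(390/3) ≈ 89.56°
pole (s+100): 100 + j390 → |·| = √(100²+390²) = √162100 ≈ 402.62, ∠ = arctan(390/100) ≈ 75.62°
∠L = 129.14° − 165.18° = -36.04°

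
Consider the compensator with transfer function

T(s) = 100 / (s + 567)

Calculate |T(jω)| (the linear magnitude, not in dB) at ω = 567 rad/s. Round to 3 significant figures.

At s = jω = j567:
pole (s+567): 567 + j567 → |·| = √(567²+567²) = √642978 ≈ 801.86, ∠ = arctan(567/567) ≈ 45.00°
|T| = 100 / 801.86 ≈ 0.12471

0.125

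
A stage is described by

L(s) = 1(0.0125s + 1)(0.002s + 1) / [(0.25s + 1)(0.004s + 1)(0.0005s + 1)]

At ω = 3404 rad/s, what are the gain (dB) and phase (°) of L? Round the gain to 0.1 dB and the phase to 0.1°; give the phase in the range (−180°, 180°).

-37.9 dB, -65.0°

At ω = 3404 rad/s:
zero (1 + j3404·0.0125) = 1 + j42.55 → |·| ≈ 42.562, ∠ ≈ 88.65°
zero (1 + j3404·0.002) = 1 + j6.808 → |·| ≈ 6.8811, ∠ ≈ 81.64°
pole (1 + j3404·0.25) = 1 + j851 → |·| ≈ 851, ∠ ≈ 89.93°
pole (1 + j3404·0.004) = 1 + j13.616 → |·| ≈ 13.653, ∠ ≈ 85.80°
pole (1 + j3404·0.0005) = 1 + j1.702 → |·| ≈ 1.974, ∠ ≈ 59.56°
|L| = 1 · 42.562 · 6.8811 / (851 · 13.653 · 1.974) ≈ 0.01277
Gain = 20 log₁₀(0.01277) ≈ -37.88 dB
∠L = (88.65° + 81.64°) − (89.93° + 85.80° + 59.56°) = -65.00°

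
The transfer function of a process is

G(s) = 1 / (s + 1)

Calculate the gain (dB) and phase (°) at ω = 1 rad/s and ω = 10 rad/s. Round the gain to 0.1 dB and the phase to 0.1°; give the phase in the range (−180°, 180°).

At s = jω = j1:
pole (s+1): 1 + j1 → |·| = √(1²+1²) = √2 ≈ 1.4142, ∠ = arctan(1/1) ≈ 45.00°
|G| = 1 / 1.4142 ≈ 0.70711
Gain = 20 log₁₀(0.70711) ≈ -3.01 dB
∠G = 0.00° − 45.00° = -45.00°

At s = jω = j10:
pole (s+1): 1 + j10 → |·| = √(1²+10²) = √101 ≈ 10.05, ∠ = arctan(10/1) ≈ 84.29°
|G| = 1 / 10.05 ≈ 0.099502
Gain = 20 log₁₀(0.099502) ≈ -20.04 dB
∠G = 0.00° − 84.29° = -84.29°

ω = 1: -3.0 dB, -45.0°; ω = 10: -20.0 dB, -84.3°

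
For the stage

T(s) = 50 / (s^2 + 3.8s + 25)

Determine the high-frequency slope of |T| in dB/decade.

-40 dB/decade

Each pole contributes −20 dB/decade at high frequency; each zero contributes +20 dB/decade.
Net: 0 zero(s) − 2 pole(s) → -40 dB/decade.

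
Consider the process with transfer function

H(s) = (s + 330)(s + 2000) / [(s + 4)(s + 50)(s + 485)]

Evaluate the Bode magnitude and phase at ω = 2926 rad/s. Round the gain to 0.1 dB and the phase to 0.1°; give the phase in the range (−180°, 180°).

At s = jω = j2926:
zero (s+330): 330 + j2926 → |·| = √(330²+2926²) = √8670376 ≈ 2944.6, ∠ = arctan(2926/330) ≈ 83.57°
zero (s+2000): 2000 + j2926 → |·| = √(2000²+2926²) = √12561476 ≈ 3544.2, ∠ = arctan(2926/2000) ≈ 55.65°
pole (s+4): 4 + j2926 → |·| = √(4²+2926²) = √8561492 ≈ 2926, ∠ = arctan(2926/4) ≈ 89.92°
pole (s+50): 50 + j2926 → |·| = √(50²+2926²) = √8563976 ≈ 2926.4, ∠ = arctan(2926/50) ≈ 89.02°
pole (s+485): 485 + j2926 → |·| = √(485²+2926²) = √8796701 ≈ 2965.9, ∠ = arctan(2926/485) ≈ 80.59°
|H| = 1 · 1.0436e+07 / 2.5396e+10 ≈ 0.00041093
Gain = 20 log₁₀(0.00041093) ≈ -67.72 dB
∠H = 139.22° − 259.53° = -120.31°

-67.7 dB, -120.3°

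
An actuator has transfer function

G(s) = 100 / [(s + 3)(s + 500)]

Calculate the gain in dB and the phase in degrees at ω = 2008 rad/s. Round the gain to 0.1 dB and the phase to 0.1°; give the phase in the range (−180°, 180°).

At s = jω = j2008:
pole (s+3): 3 + j2008 → |·| = √(3²+2008²) = √4032073 ≈ 2008, ∠ = arctan(2008/3) ≈ 89.91°
pole (s+500): 500 + j2008 → |·| = √(500²+2008²) = √4282064 ≈ 2069.3, ∠ = arctan(2008/500) ≈ 76.02°
|G| = 100 / 4.1552e+06 ≈ 2.4066e-05
Gain = 20 log₁₀(2.4066e-05) ≈ -92.37 dB
∠G = 0.00° − 165.93° = -165.93°

-92.4 dB, -165.9°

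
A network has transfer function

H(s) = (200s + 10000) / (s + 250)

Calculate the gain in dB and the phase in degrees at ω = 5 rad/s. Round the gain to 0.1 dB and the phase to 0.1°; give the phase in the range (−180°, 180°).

Substitute s = j5:
Numerator: 200(j5) + 10000 = 10000 + j1000
Denominator: (j5) + 250 = 250 + j5
|N| = √(10000² + 1000²) ≈ 10050, ∠N ≈ 5.71°
|D| = √(250² + 5²) ≈ 250.05, ∠D ≈ 1.15°
|H| = 10050 / 250.05 ≈ 40.192
Gain = 20 log₁₀(40.192) ≈ 32.08 dB
∠H = 5.71° − 1.15° = 4.56°

32.1 dB, 4.6°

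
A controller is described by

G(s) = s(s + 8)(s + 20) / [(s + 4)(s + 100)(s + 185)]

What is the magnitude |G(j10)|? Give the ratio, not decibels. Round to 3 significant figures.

At s = jω = j10:
zero (s+8): 8 + j10 → |·| = √(8²+10²) = √164 ≈ 12.806, ∠ = arctan(10/8) ≈ 51.34°
zero (s+20): 20 + j10 → |·| = √(20²+10²) = √500 ≈ 22.361, ∠ = arctan(10/20) ≈ 26.57°
zero at origin: s = j10 → |·| = 10, ∠ = 90.00°
pole (s+4): 4 + j10 → |·| = √(4²+10²) = √116 ≈ 10.77, ∠ = arctan(10/4) ≈ 68.20°
pole (s+100): 100 + j10 → |·| = √(100²+10²) = √10100 ≈ 100.5, ∠ = arctan(10/100) ≈ 5.71°
pole (s+185): 185 + j10 → |·| = √(185²+10²) = √34325 ≈ 185.27, ∠ = arctan(10/185) ≈ 3.09°
|G| = 1 · 2863.5 / 2.0053e+05 ≈ 0.01428

0.0143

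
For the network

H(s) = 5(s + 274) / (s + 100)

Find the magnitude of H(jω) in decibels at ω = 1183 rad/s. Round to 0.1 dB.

14.2 dB

At s = jω = j1183:
zero (s+274): 274 + j1183 → |·| = √(274²+1183²) = √1474565 ≈ 1214.3, ∠ = arctan(1183/274) ≈ 76.96°
pole (s+100): 100 + j1183 → |·| = √(100²+1183²) = √1409489 ≈ 1187.2, ∠ = arctan(1183/100) ≈ 85.17°
|H| = 5 · 1214.3 / 1187.2 ≈ 5.1141
Gain = 20 log₁₀(5.1141) ≈ 14.18 dB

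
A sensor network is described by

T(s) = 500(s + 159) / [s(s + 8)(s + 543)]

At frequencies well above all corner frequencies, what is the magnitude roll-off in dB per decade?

Each pole contributes −20 dB/decade at high frequency; each zero contributes +20 dB/decade.
Net: 1 zero(s) − 3 pole(s) → -40 dB/decade.

-40 dB/decade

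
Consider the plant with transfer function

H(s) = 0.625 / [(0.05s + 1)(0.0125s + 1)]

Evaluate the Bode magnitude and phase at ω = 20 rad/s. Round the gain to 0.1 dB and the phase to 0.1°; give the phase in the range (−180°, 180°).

At ω = 20 rad/s:
pole (1 + j20·0.05) = 1 + j1 → |·| ≈ 1.4142, ∠ ≈ 45.00°
pole (1 + j20·0.0125) = 1 + j0.25 → |·| ≈ 1.0308, ∠ ≈ 14.04°
|H| = 0.625 · 1 / (1.4142 · 1.0308) ≈ 0.42874
Gain = 20 log₁₀(0.42874) ≈ -7.36 dB
∠H = (0°) − (45.00° + 14.04°) = -59.04°

-7.4 dB, -59.0°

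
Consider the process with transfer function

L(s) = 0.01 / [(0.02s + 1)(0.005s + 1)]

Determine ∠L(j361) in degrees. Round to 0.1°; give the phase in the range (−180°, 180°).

At ω = 361 rad/s:
pole (1 + j361·0.02) = 1 + j7.22 → |·| ≈ 7.2889, ∠ ≈ 82.11°
pole (1 + j361·0.005) = 1 + j1.805 → |·| ≈ 2.0635, ∠ ≈ 61.01°
∠L = (0°) − (82.11° + 61.01°) = -143.12°

-143.1°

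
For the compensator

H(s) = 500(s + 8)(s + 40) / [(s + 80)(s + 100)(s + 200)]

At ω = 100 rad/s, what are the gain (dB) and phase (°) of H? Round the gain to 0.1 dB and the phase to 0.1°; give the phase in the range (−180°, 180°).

At s = jω = j100:
zero (s+8): 8 + j100 → |·| = √(8²+100²) = √10064 ≈ 100.32, ∠ = arctan(100/8) ≈ 85.43°
zero (s+40): 40 + j100 → |·| = √(40²+100²) = √11600 ≈ 107.7, ∠ = arctan(100/40) ≈ 68.20°
pole (s+80): 80 + j100 → |·| = √(80²+100²) = √16400 ≈ 128.06, ∠ = arctan(100/80) ≈ 51.34°
pole (s+100): 100 + j100 → |·| = √(100²+100²) = √20000 ≈ 141.42, ∠ = arctan(100/100) ≈ 45.00°
pole (s+200): 200 + j100 → |·| = √(200²+100²) = √50000 ≈ 223.61, ∠ = arctan(100/200) ≈ 26.57°
|H| = 500 · 10804 / 4.0496e+06 ≈ 1.334
Gain = 20 log₁₀(1.334) ≈ 2.50 dB
∠H = 153.63° − 122.91° = 30.72°

2.5 dB, 30.7°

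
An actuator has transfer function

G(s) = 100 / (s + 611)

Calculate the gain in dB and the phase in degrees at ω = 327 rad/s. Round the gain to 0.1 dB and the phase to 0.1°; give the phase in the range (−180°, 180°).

-16.8 dB, -28.2°

Substitute s = j327:
Numerator: 100 = 100 + j0
Denominator: (j327) + 611 = 611 + j327
|N| = √(100² + 0²) ≈ 100, ∠N ≈ 0.00°
|D| = √(611² + 327²) ≈ 693, ∠D ≈ 28.16°
|G| = 100 / 693 ≈ 0.1443
Gain = 20 log₁₀(0.1443) ≈ -16.81 dB
∠G = 0.00° − 28.16° = -28.16°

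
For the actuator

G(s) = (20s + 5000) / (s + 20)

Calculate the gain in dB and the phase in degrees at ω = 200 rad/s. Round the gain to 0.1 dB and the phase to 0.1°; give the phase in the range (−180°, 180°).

Substitute s = j200:
Numerator: 20(j200) + 5000 = 5000 + j4000
Denominator: (j200) + 20 = 20 + j200
|N| = √(5000² + 4000²) ≈ 6403.1, ∠N ≈ 38.66°
|D| = √(20² + 200²) ≈ 201, ∠D ≈ 84.29°
|G| = 6403.1 / 201 ≈ 31.856
Gain = 20 log₁₀(31.856) ≈ 30.06 dB
∠G = 38.66° − 84.29° = -45.63°

30.1 dB, -45.6°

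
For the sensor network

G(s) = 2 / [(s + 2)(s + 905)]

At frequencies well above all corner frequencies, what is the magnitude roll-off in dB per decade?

Each pole contributes −20 dB/decade at high frequency; each zero contributes +20 dB/decade.
Net: 0 zero(s) − 2 pole(s) → -40 dB/decade.

-40 dB/decade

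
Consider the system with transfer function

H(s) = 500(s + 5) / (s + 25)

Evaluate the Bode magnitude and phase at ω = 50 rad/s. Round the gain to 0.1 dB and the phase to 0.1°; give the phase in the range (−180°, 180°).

53.1 dB, 20.9°

At s = jω = j50:
zero (s+5): 5 + j50 → |·| = √(5²+50²) = √2525 ≈ 50.249, ∠ = arctan(50/5) ≈ 84.29°
pole (s+25): 25 + j50 → |·| = √(25²+50²) = √3125 ≈ 55.902, ∠ = arctan(50/25) ≈ 63.43°
|H| = 500 · 50.249 / 55.902 ≈ 449.44
Gain = 20 log₁₀(449.44) ≈ 53.05 dB
∠H = 84.29° − 63.43° = 20.86°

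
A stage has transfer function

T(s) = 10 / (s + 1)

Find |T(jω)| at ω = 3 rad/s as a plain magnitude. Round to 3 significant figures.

3.16

At s = jω = j3:
pole (s+1): 1 + j3 → |·| = √(1²+3²) = √10 ≈ 3.1623, ∠ = arctan(3/1) ≈ 71.57°
|T| = 10 / 3.1623 ≈ 3.1623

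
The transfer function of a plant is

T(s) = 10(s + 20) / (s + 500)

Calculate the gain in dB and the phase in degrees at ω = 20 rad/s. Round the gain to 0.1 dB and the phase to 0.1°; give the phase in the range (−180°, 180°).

At s = jω = j20:
zero (s+20): 20 + j20 → |·| = √(20²+20²) = √800 ≈ 28.284, ∠ = arctan(20/20) ≈ 45.00°
pole (s+500): 500 + j20 → |·| = √(500²+20²) = √250400 ≈ 500.4, ∠ = arctan(20/500) ≈ 2.29°
|T| = 10 · 28.284 / 500.4 ≈ 0.56523
Gain = 20 log₁₀(0.56523) ≈ -4.96 dB
∠T = 45.00° − 2.29° = 42.71°

-5.0 dB, 42.7°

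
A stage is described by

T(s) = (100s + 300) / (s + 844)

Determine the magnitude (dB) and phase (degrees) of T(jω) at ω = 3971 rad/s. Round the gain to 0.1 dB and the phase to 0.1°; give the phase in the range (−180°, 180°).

Substitute s = j3971:
Numerator: 100(j3971) + 300 = 300 + j397100
Denominator: (j3971) + 844 = 844 + j3971
|N| = √(300² + 397100²) ≈ 3.971e+05, ∠N ≈ 89.96°
|D| = √(844² + 3971²) ≈ 4059.7, ∠D ≈ 78.00°
|T| = 3.971e+05 / 4059.7 ≈ 97.815
Gain = 20 log₁₀(97.815) ≈ 39.81 dB
∠T = 89.96° − 78.00° = 11.96°

39.8 dB, 12.0°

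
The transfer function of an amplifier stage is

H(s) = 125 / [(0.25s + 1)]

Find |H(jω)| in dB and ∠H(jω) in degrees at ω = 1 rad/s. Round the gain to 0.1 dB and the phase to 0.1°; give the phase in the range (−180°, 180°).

At ω = 1 rad/s:
pole (1 + j1·0.25) = 1 + j0.25 → |·| ≈ 1.0308, ∠ ≈ 14.04°
|H| = 125 · 1 / (1.0308) ≈ 121.27
Gain = 20 log₁₀(121.27) ≈ 41.68 dB
∠H = (0°) − (14.04°) = -14.04°

41.7 dB, -14.0°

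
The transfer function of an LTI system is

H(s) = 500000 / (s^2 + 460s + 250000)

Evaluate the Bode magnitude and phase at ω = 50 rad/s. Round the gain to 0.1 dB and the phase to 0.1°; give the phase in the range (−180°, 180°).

At s = jω = j50:
quadratic: (j50)² + 460·j50 + 250000 = 247500 + j23000 → |·| ≈ 2.4857e+05, ∠ ≈ 5.31°
|H| = 500000 / 2.4857e+05 ≈ 2.0115
Gain = 20 log₁₀(2.0115) ≈ 6.07 dB
∠H = 0.00° − 5.31° = -5.31°

6.1 dB, -5.3°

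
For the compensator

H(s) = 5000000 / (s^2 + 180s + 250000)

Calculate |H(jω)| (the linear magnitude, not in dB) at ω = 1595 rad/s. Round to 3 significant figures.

At s = jω = j1595:
quadratic: (j1595)² + 180·j1595 + 250000 = -2294025 + j287100 → |·| ≈ 2.3119e+06, ∠ ≈ 172.87°
|H| = 5000000 / 2.3119e+06 ≈ 2.1627

2.16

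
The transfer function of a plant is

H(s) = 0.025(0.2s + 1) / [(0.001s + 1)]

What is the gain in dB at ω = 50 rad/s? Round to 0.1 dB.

-12.0 dB

At ω = 50 rad/s:
zero (1 + j50·0.2) = 1 + j10 → |·| ≈ 10.05, ∠ ≈ 84.29°
pole (1 + j50·0.001) = 1 + j0.05 → |·| ≈ 1.0012, ∠ ≈ 2.86°
|H| = 0.025 · 10.05 / (1.0012) ≈ 0.25095
Gain = 20 log₁₀(0.25095) ≈ -12.01 dB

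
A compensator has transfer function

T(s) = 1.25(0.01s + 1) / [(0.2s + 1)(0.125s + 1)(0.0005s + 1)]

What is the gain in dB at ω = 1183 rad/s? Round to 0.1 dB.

At ω = 1183 rad/s:
zero (1 + j1183·0.01) = 1 + j11.83 → |·| ≈ 11.872, ∠ ≈ 85.17°
pole (1 + j1183·0.2) = 1 + j236.6 → |·| ≈ 236.6, ∠ ≈ 89.76°
pole (1 + j1183·0.125) = 1 + j147.875 → |·| ≈ 147.88, ∠ ≈ 89.61°
pole (1 + j1183·0.0005) = 1 + j0.5915 → |·| ≈ 1.1618, ∠ ≈ 30.60°
|T| = 1.25 · 11.872 / (236.6 · 147.88 · 1.1618) ≈ 0.00036507
Gain = 20 log₁₀(0.00036507) ≈ -68.75 dB

-68.8 dB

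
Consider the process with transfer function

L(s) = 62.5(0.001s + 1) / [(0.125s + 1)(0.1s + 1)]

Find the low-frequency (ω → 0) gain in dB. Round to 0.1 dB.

L(0) = 62.5 · 1 / 1 = 62.5
20 log₁₀(62.5) ≈ 35.92 dB

35.9 dB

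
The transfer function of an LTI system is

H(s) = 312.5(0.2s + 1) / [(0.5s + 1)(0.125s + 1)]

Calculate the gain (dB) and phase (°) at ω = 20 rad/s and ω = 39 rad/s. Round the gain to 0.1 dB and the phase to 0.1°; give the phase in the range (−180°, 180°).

ω = 20: 33.6 dB, -76.5°; ω = 39: 28.1 dB, -82.8°

At ω = 20 rad/s:
zero (1 + j20·0.2) = 1 + j4 → |·| ≈ 4.1231, ∠ ≈ 75.96°
pole (1 + j20·0.5) = 1 + j10 → |·| ≈ 10.05, ∠ ≈ 84.29°
pole (1 + j20·0.125) = 1 + j2.5 → |·| ≈ 2.6926, ∠ ≈ 68.20°
|H| = 312.5 · 4.1231 / (10.05 · 2.6926) ≈ 47.614
Gain = 20 log₁₀(47.614) ≈ 33.55 dB
∠H = (75.96°) − (84.29° + 68.20°) = -76.53°

At ω = 39 rad/s:
zero (1 + j39·0.2) = 1 + j7.8 → |·| ≈ 7.8638, ∠ ≈ 82.69°
pole (1 + j39·0.5) = 1 + j19.5 → |·| ≈ 19.526, ∠ ≈ 87.06°
pole (1 + j39·0.125) = 1 + j4.875 → |·| ≈ 4.9765, ∠ ≈ 78.41°
|H| = 312.5 · 7.8638 / (19.526 · 4.9765) ≈ 25.29
Gain = 20 log₁₀(25.29) ≈ 28.06 dB
∠H = (82.69°) − (87.06° + 78.41°) = -82.78°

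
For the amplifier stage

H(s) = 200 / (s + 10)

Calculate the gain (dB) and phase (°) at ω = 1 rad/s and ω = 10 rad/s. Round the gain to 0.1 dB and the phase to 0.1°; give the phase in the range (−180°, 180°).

ω = 1: 26.0 dB, -5.7°; ω = 10: 23.0 dB, -45.0°

Substitute s = j1:
Numerator: 200 = 200 + j0
Denominator: (j1) + 10 = 10 + j1
|N| = √(200² + 0²) ≈ 200, ∠N ≈ 0.00°
|D| = √(10² + 1²) ≈ 10.05, ∠D ≈ 5.71°
|H| = 200 / 10.05 ≈ 19.9
Gain = 20 log₁₀(19.9) ≈ 25.98 dB
∠H = 0.00° − 5.71° = -5.71°

Substitute s = j10:
Numerator: 200 = 200 + j0
Denominator: (j10) + 10 = 10 + j10
|N| = √(200² + 0²) ≈ 200, ∠N ≈ 0.00°
|D| = √(10² + 10²) ≈ 14.142, ∠D ≈ 45.00°
|H| = 200 / 14.142 ≈ 14.142
Gain = 20 log₁₀(14.142) ≈ 23.01 dB
∠H = 0.00° − 45.00° = -45.00°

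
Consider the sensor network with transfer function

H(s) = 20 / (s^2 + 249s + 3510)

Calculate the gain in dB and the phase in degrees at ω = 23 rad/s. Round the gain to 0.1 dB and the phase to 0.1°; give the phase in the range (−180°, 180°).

-50.2 dB, -62.5°

Substitute s = j23:
Numerator: 20 = 20 + j0
Denominator: (j23)^2 + 249(j23) + 3510 = 2981 + j5727
|N| = √(20² + 0²) ≈ 20, ∠N ≈ 0.00°
|D| = √(2981² + 5727²) ≈ 6456.4, ∠D ≈ 62.50°
|H| = 20 / 6456.4 ≈ 0.0030977
Gain = 20 log₁₀(0.0030977) ≈ -50.18 dB
∠H = 0.00° − 62.50° = -62.50°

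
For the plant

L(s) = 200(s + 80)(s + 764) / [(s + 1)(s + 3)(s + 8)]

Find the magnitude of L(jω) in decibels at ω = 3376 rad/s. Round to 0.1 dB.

-24.3 dB

At s = jω = j3376:
zero (s+80): 80 + j3376 → |·| = √(80²+3376²) = √11403776 ≈ 3376.9, ∠ = arctan(3376/80) ≈ 88.64°
zero (s+764): 764 + j3376 → |·| = √(764²+3376²) = √11981072 ≈ 3461.4, ∠ = arctan(3376/764) ≈ 77.25°
pole (s+1): 1 + j3376 → |·| = √(1²+3376²) = √11397377 ≈ 3376, ∠ = arctan(3376/1) ≈ 89.98°
pole (s+3): 3 + j3376 → |·| = √(3²+3376²) = √11397385 ≈ 3376, ∠ = arctan(3376/3) ≈ 89.95°
pole (s+8): 8 + j3376 → |·| = √(8²+3376²) = √11397440 ≈ 3376, ∠ = arctan(3376/8) ≈ 89.86°
|L| = 200 · 1.1689e+07 / 3.8478e+10 ≈ 0.060757
Gain = 20 log₁₀(0.060757) ≈ -24.33 dB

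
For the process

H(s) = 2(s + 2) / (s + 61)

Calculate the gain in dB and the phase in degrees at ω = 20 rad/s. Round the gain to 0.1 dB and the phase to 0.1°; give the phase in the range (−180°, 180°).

At s = jω = j20:
zero (s+2): 2 + j20 → |·| = √(2²+20²) = √404 ≈ 20.1, ∠ = arctan(20/2) ≈ 84.29°
pole (s+61): 61 + j20 → |·| = √(61²+20²) = √4121 ≈ 64.195, ∠ = arctan(20/61) ≈ 18.15°
|H| = 2 · 20.1 / 64.195 ≈ 0.62622
Gain = 20 log₁₀(0.62622) ≈ -4.07 dB
∠H = 84.29° − 18.15° = 66.14°

-4.1 dB, 66.1°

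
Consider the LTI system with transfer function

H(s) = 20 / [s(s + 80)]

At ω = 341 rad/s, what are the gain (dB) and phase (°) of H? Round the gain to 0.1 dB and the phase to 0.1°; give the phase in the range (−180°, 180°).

-75.5 dB, -166.8°

At s = jω = j341:
pole (s+80): 80 + j341 → |·| = √(80²+341²) = √122681 ≈ 350.26, ∠ = arctan(341/80) ≈ 76.80°
pole at origin: |s| = 341, ∠ = 90.00° (in denominator)
|H| = 20 / 1.1944e+05 ≈ 0.00016745
Gain = 20 log₁₀(0.00016745) ≈ -75.52 dB
∠H = 0.00° − 166.80° = -166.80°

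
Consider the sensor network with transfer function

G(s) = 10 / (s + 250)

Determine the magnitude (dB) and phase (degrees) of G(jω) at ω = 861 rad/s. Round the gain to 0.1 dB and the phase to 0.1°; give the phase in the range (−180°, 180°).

-39.1 dB, -73.8°

At s = jω = j861:
pole (s+250): 250 + j861 → |·| = √(250²+861²) = √803821 ≈ 896.56, ∠ = arctan(861/250) ≈ 73.81°
|G| = 10 / 896.56 ≈ 0.011154
Gain = 20 log₁₀(0.011154) ≈ -39.05 dB
∠G = 0.00° − 73.81° = -73.81°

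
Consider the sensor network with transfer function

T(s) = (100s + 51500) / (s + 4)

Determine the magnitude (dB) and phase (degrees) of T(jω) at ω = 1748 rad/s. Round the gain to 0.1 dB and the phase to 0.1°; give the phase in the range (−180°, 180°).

Substitute s = j1748:
Numerator: 100(j1748) + 51500 = 51500 + j174800
Denominator: (j1748) + 4 = 4 + j1748
|N| = √(51500² + 174800²) ≈ 1.8223e+05, ∠N ≈ 73.58°
|D| = √(4² + 1748²) ≈ 1748, ∠D ≈ 89.87°
|T| = 1.8223e+05 / 1748 ≈ 104.25
Gain = 20 log₁₀(104.25) ≈ 40.36 dB
∠T = 73.58° − 89.87° = -16.29°

40.4 dB, -16.3°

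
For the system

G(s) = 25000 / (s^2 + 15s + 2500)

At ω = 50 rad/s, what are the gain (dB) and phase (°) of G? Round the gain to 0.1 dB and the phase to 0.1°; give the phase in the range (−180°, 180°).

30.5 dB, -90.0°

At s = jω = j50:
quadratic: (j50)² + 15·j50 + 2500 = 0 + j750 → |·| ≈ 750, ∠ ≈ 90.00°
|G| = 25000 / 750 ≈ 33.333
Gain = 20 log₁₀(33.333) ≈ 30.46 dB
∠G = 0.00° − 90.00° = -90.00°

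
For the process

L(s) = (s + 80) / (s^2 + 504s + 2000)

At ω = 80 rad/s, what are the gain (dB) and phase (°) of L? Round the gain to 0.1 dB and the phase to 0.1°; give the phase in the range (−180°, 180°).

-51.1 dB, -51.2°

Substitute s = j80:
Numerator: (j80) + 80 = 80 + j80
Denominator: (j80)^2 + 504(j80) + 2000 = -4400 + j40320
|N| = √(80² + 80²) ≈ 113.14, ∠N ≈ 45.00°
|D| = √(4400² + 40320²) ≈ 40559, ∠D ≈ 96.23°
|L| = 113.14 / 40559 ≈ 0.0027895
Gain = 20 log₁₀(0.0027895) ≈ -51.09 dB
∠L = 45.00° − 96.23° = -51.23°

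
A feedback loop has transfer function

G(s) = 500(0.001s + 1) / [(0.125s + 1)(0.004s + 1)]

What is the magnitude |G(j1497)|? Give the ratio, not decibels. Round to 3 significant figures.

0.792

At ω = 1497 rad/s:
zero (1 + j1497·0.001) = 1 + j1.497 → |·| ≈ 1.8003, ∠ ≈ 56.26°
pole (1 + j1497·0.125) = 1 + j187.125 → |·| ≈ 187.13, ∠ ≈ 89.69°
pole (1 + j1497·0.004) = 1 + j5.988 → |·| ≈ 6.0709, ∠ ≈ 80.52°
|G| = 500 · 1.8003 / (187.13 · 6.0709) ≈ 0.79235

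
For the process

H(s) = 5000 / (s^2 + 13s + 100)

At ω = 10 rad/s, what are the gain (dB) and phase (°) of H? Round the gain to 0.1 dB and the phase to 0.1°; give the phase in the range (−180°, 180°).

31.7 dB, -90.0°

At s = jω = j10:
quadratic: (j10)² + 13·j10 + 100 = 0 + j130 → |·| ≈ 130, ∠ ≈ 90.00°
|H| = 5000 / 130 ≈ 38.462
Gain = 20 log₁₀(38.462) ≈ 31.70 dB
∠H = 0.00° − 90.00° = -90.00°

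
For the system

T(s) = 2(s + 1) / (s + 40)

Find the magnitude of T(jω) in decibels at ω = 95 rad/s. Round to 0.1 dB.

At s = jω = j95:
zero (s+1): 1 + j95 → |·| = √(1²+95²) = √9026 ≈ 95.005, ∠ = arctan(95/1) ≈ 89.40°
pole (s+40): 40 + j95 → |·| = √(40²+95²) = √10625 ≈ 103.08, ∠ = arctan(95/40) ≈ 67.17°
|T| = 2 · 95.005 / 103.08 ≈ 1.8433
Gain = 20 log₁₀(1.8433) ≈ 5.31 dB

5.3 dB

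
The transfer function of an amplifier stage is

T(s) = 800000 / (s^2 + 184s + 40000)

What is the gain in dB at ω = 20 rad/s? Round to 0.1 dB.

At s = jω = j20:
quadratic: (j20)² + 184·j20 + 40000 = 39600 + j3680 → |·| ≈ 39771, ∠ ≈ 5.31°
|T| = 800000 / 39771 ≈ 20.115
Gain = 20 log₁₀(20.115) ≈ 26.07 dB

26.1 dB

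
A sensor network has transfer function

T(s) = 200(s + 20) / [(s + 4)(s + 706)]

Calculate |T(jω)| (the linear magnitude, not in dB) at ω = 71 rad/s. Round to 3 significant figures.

0.292

At s = jω = j71:
zero (s+20): 20 + j71 → |·| = √(20²+71²) = √5441 ≈ 73.763, ∠ = arctan(71/20) ≈ 74.27°
pole (s+4): 4 + j71 → |·| = √(4²+71²) = √5057 ≈ 71.113, ∠ = arctan(71/4) ≈ 86.78°
pole (s+706): 706 + j71 → |·| = √(706²+71²) = √503477 ≈ 709.56, ∠ = arctan(71/706) ≈ 5.74°
|T| = 200 · 73.763 / 50459 ≈ 0.29237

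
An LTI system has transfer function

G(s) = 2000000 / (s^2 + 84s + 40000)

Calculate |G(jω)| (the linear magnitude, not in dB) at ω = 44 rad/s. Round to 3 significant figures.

At s = jω = j44:
quadratic: (j44)² + 84·j44 + 40000 = 38064 + j3696 → |·| ≈ 38243, ∠ ≈ 5.55°
|G| = 2000000 / 38243 ≈ 52.297

52.3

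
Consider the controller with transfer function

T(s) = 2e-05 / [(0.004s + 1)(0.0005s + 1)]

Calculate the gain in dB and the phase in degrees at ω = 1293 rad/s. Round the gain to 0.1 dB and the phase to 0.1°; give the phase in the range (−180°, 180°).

At ω = 1293 rad/s:
pole (1 + j1293·0.004) = 1 + j5.172 → |·| ≈ 5.2678, ∠ ≈ 79.06°
pole (1 + j1293·0.0005) = 1 + j0.6465 → |·| ≈ 1.1908, ∠ ≈ 32.88°
|T| = 2e-05 · 1 / (5.2678 · 1.1908) ≈ 3.1883e-06
Gain = 20 log₁₀(3.1883e-06) ≈ -109.93 dB
∠T = (0°) − (79.06° + 32.88°) = -111.94°

-109.9 dB, -111.9°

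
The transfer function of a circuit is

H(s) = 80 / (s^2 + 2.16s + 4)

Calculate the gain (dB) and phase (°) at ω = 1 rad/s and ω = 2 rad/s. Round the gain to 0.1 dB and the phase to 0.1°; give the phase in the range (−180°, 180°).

ω = 1: 26.7 dB, -35.8°; ω = 2: 25.4 dB, -90.0°

At s = jω = j1:
quadratic: (j1)² + 2.16·j1 + 4 = 3 + j2.16 → |·| ≈ 3.6967, ∠ ≈ 35.75°
|H| = 80 / 3.6967 ≈ 21.641
Gain = 20 log₁₀(21.641) ≈ 26.71 dB
∠H = 0.00° − 35.75° = -35.75°

At s = jω = j2:
quadratic: (j2)² + 2.16·j2 + 4 = 0 + j4.32 → |·| ≈ 4.32, ∠ ≈ 90.00°
|H| = 80 / 4.32 ≈ 18.519
Gain = 20 log₁₀(18.519) ≈ 25.35 dB
∠H = 0.00° − 90.00° = -90.00°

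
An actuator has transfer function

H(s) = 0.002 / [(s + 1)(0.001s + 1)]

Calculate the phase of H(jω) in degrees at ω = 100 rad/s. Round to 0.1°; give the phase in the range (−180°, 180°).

-95.1°

At ω = 100 rad/s:
pole (1 + j100·1) = 1 + j100 → |·| ≈ 100, ∠ ≈ 89.43°
pole (1 + j100·0.001) = 1 + j0.1 → |·| ≈ 1.005, ∠ ≈ 5.71°
∠H = (0°) − (89.43° + 5.71°) = -95.14°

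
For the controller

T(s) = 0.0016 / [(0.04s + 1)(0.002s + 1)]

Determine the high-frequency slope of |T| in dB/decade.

Each pole contributes −20 dB/decade at high frequency; each zero contributes +20 dB/decade.
Net: 0 zero(s) − 2 pole(s) → -40 dB/decade.

-40 dB/decade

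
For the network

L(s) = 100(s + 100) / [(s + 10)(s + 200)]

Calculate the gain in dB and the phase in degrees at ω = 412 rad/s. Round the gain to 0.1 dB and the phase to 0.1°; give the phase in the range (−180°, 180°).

-13.0 dB, -76.4°

At s = jω = j412:
zero (s+100): 100 + j412 → |·| = √(100²+412²) = √179744 ≈ 423.96, ∠ = arctan(412/100) ≈ 76.36°
pole (s+10): 10 + j412 → |·| = √(10²+412²) = √169844 ≈ 412.12, ∠ = arctan(412/10) ≈ 88.61°
pole (s+200): 200 + j412 → |·| = √(200²+412²) = √209744 ≈ 457.98, ∠ = arctan(412/200) ≈ 64.11°
|L| = 100 · 423.96 / 1.8874e+05 ≈ 0.22463
Gain = 20 log₁₀(0.22463) ≈ -12.97 dB
∠L = 76.36° − 152.72° = -76.36°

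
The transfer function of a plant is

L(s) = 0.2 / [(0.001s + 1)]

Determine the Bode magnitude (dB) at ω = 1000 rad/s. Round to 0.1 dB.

At ω = 1000 rad/s:
pole (1 + j1000·0.001) = 1 + j1 → |·| ≈ 1.4142, ∠ ≈ 45.00°
|L| = 0.2 · 1 / (1.4142) ≈ 0.14142
Gain = 20 log₁₀(0.14142) ≈ -16.99 dB

-17.0 dB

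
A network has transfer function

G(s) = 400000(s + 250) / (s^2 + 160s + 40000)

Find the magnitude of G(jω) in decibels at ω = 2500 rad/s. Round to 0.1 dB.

At s = jω = j2500:
zero (s+250): 250 + j2500 → |·| = √(250²+2500²) = √6312500 ≈ 2512.5, ∠ = arctan(2500/250) ≈ 84.29°
quadratic: (j2500)² + 160·j2500 + 40000 = -6210000 + j400000 → |·| ≈ 6.2229e+06, ∠ ≈ 176.31°
|G| = 400000 · 2512.5 / 6.2229e+06 ≈ 161.5
Gain = 20 log₁₀(161.5) ≈ 44.16 dB

44.2 dB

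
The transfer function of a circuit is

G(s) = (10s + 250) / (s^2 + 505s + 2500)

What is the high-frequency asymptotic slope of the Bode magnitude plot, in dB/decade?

Each pole contributes −20 dB/decade at high frequency; each zero contributes +20 dB/decade.
Net: 1 zero(s) − 2 pole(s) → -20 dB/decade.

-20 dB/decade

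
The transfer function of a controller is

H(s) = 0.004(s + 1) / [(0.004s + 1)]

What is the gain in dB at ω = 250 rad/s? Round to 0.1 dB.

-3.0 dB

At ω = 250 rad/s:
zero (1 + j250·1) = 1 + j250 → |·| ≈ 250, ∠ ≈ 89.77°
pole (1 + j250·0.004) = 1 + j1 → |·| ≈ 1.4142, ∠ ≈ 45.00°
|H| = 0.004 · 250 / (1.4142) ≈ 0.70711
Gain = 20 log₁₀(0.70711) ≈ -3.01 dB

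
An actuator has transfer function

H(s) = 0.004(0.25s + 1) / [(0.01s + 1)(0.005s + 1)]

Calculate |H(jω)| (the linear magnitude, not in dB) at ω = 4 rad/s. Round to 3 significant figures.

0.00565

At ω = 4 rad/s:
zero (1 + j4·0.25) = 1 + j1 → |·| ≈ 1.4142, ∠ ≈ 45.00°
pole (1 + j4·0.01) = 1 + j0.04 → |·| ≈ 1.0008, ∠ ≈ 2.29°
pole (1 + j4·0.005) = 1 + j0.02 → |·| ≈ 1.0002, ∠ ≈ 1.15°
|H| = 0.004 · 1.4142 / (1.0008 · 1.0002) ≈ 0.0056511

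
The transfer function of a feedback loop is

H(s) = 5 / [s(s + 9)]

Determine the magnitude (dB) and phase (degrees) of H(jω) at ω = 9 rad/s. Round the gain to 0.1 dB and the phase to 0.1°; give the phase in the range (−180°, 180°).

-27.2 dB, -135.0°

At s = jω = j9:
pole (s+9): 9 + j9 → |·| = √(9²+9²) = √162 ≈ 12.728, ∠ = arctan(9/9) ≈ 45.00°
pole at origin: |s| = 9, ∠ = 90.00° (in denominator)
|H| = 5 / 114.55 ≈ 0.043649
Gain = 20 log₁₀(0.043649) ≈ -27.20 dB
∠H = 0.00° − 135.00° = -135.00°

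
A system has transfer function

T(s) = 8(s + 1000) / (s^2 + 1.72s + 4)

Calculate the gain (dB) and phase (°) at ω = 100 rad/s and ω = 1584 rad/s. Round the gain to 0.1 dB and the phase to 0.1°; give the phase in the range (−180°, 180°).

ω = 100: -1.9 dB, -173.3°; ω = 1584: -44.5 dB, -122.2°

At s = jω = j100:
zero (s+1000): 1000 + j100 → |·| = √(1000²+100²) = √1010000 ≈ 1005, ∠ = arctan(100/1000) ≈ 5.71°
quadratic: (j100)² + 1.72·j100 + 4 = -9996 + j172 → |·| ≈ 9997.5, ∠ ≈ 179.01°
|T| = 8 · 1005 / 9997.5 ≈ 0.8042
Gain = 20 log₁₀(0.8042) ≈ -1.89 dB
∠T = 5.71° − 179.01° = -173.30°

At s = jω = j1584:
zero (s+1000): 1000 + j1584 → |·| = √(1000²+1584²) = √3509056 ≈ 1873.2, ∠ = arctan(1584/1000) ≈ 57.74°
quadratic: (j1584)² + 1.72·j1584 + 4 = -2509052 + j2724.48 → |·| ≈ 2.5091e+06, ∠ ≈ 179.94°
|T| = 8 · 1873.2 / 2.5091e+06 ≈ 0.0059725
Gain = 20 log₁₀(0.0059725) ≈ -44.48 dB
∠T = 57.74° − 179.94° = -122.20°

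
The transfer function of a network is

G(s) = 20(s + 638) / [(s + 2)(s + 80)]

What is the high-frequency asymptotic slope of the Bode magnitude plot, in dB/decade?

-20 dB/decade

Each pole contributes −20 dB/decade at high frequency; each zero contributes +20 dB/decade.
Net: 1 zero(s) − 2 pole(s) → -20 dB/decade.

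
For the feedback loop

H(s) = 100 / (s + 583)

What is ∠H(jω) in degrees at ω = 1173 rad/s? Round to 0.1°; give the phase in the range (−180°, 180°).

-63.6°

At s = jω = j1173:
pole (s+583): 583 + j1173 → |·| = √(583²+1173²) = √1715818 ≈ 1309.9, ∠ = arctan(1173/583) ≈ 63.57°
∠H = 0.00° − 63.57° = -63.57°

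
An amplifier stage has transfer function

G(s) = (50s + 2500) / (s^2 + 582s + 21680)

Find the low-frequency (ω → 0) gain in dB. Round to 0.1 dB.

G(0) = 2500 / 21680 ≈ 0.11531
20 log₁₀(0.11531) ≈ -18.76 dB

-18.8 dB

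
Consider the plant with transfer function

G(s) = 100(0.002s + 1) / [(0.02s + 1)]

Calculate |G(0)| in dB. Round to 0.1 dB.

G(0) = 100 · 1 / 1 = 100
20 log₁₀(100) ≈ 40.00 dB

40.0 dB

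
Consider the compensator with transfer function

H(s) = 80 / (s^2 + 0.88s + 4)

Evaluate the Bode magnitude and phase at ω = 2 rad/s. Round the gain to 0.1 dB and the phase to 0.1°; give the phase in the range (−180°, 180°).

At s = jω = j2:
quadratic: (j2)² + 0.88·j2 + 4 = 0 + j1.76 → |·| ≈ 1.76, ∠ ≈ 90.00°
|H| = 80 / 1.76 ≈ 45.455
Gain = 20 log₁₀(45.455) ≈ 33.15 dB
∠H = 0.00° − 90.00° = -90.00°

33.2 dB, -90.0°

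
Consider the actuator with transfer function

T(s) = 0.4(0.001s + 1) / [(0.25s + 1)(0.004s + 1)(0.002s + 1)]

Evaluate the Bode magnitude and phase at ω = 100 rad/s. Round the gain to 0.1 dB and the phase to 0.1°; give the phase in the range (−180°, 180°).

-36.7 dB, -115.1°

At ω = 100 rad/s:
zero (1 + j100·0.001) = 1 + j0.1 → |·| ≈ 1.005, ∠ ≈ 5.71°
pole (1 + j100·0.25) = 1 + j25 → |·| ≈ 25.02, ∠ ≈ 87.71°
pole (1 + j100·0.004) = 1 + j0.4 → |·| ≈ 1.077, ∠ ≈ 21.80°
pole (1 + j100·0.002) = 1 + j0.2 → |·| ≈ 1.0198, ∠ ≈ 11.31°
|T| = 0.4 · 1.005 / (25.02 · 1.077 · 1.0198) ≈ 0.014629
Gain = 20 log₁₀(0.014629) ≈ -36.70 dB
∠T = (5.71°) − (87.71° + 21.80° + 11.31°) = -115.11°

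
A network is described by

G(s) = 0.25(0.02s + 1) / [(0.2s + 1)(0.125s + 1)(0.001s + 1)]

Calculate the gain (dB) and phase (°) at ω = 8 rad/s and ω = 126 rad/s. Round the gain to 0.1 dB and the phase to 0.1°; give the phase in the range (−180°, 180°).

ω = 8: -20.5 dB, -94.4°; ω = 126: -55.4 dB, -112.9°

At ω = 8 rad/s:
zero (1 + j8·0.02) = 1 + j0.16 → |·| ≈ 1.0127, ∠ ≈ 9.09°
pole (1 + j8·0.2) = 1 + j1.6 → |·| ≈ 1.8868, ∠ ≈ 57.99°
pole (1 + j8·0.125) = 1 + j1 → |·| ≈ 1.4142, ∠ ≈ 45.00°
pole (1 + j8·0.001) = 1 + j0.008 → |·| ≈ 1, ∠ ≈ 0.46°
|G| = 0.25 · 1.0127 / (1.8868 · 1.4142 · 1) ≈ 0.094882
Gain = 20 log₁₀(0.094882) ≈ -20.46 dB
∠G = (9.09°) − (57.99° + 45.00° + 0.46°) = -94.36°

At ω = 126 rad/s:
zero (1 + j126·0.02) = 1 + j2.52 → |·| ≈ 2.7112, ∠ ≈ 68.36°
pole (1 + j126·0.2) = 1 + j25.2 → |·| ≈ 25.22, ∠ ≈ 87.73°
pole (1 + j126·0.125) = 1 + j15.75 → |·| ≈ 15.782, ∠ ≈ 86.37°
pole (1 + j126·0.001) = 1 + j0.126 → |·| ≈ 1.0079, ∠ ≈ 7.18°
|G| = 0.25 · 2.7112 / (25.22 · 15.782 · 1.0079) ≈ 0.0016896
Gain = 20 log₁₀(0.0016896) ≈ -55.44 dB
∠G = (68.36°) − (87.73° + 86.37° + 7.18°) = -112.92°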